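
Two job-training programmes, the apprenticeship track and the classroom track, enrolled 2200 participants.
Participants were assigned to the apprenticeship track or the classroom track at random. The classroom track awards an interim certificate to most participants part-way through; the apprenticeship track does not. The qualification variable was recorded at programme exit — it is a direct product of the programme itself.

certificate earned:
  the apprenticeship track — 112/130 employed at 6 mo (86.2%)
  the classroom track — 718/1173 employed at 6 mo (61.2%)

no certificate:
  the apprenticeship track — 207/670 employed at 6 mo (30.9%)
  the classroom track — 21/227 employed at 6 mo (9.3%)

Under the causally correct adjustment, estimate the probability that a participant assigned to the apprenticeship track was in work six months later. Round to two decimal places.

Qualification attained during the programme lies on the pathway programme → qualification attained during the programme → outcome, so adjusting for it blocks the indirect effect. For the total causal effect of programme, use the unadjusted pooled rates.
So P(outcome | do(the apprenticeship track)) is just the pooled rate for the apprenticeship track: 319/800 = 0.399.

0.40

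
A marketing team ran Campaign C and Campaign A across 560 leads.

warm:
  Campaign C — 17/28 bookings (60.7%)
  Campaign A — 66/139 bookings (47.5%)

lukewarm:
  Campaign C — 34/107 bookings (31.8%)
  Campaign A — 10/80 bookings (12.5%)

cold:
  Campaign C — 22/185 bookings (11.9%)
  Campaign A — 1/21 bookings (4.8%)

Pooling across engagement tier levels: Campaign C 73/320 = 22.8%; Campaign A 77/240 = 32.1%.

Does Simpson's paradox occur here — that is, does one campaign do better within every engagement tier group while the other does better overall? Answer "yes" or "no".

yes

Within each engagement tier level (warm 60.7% vs 47.5%; lukewarm 31.8% vs 12.5%; cold 11.9% vs 4.8%), Campaign C has the higher rate every time. Pooled: 22.8% vs 32.1% — Campaign A has the higher rate overall. The two comparisons disagree.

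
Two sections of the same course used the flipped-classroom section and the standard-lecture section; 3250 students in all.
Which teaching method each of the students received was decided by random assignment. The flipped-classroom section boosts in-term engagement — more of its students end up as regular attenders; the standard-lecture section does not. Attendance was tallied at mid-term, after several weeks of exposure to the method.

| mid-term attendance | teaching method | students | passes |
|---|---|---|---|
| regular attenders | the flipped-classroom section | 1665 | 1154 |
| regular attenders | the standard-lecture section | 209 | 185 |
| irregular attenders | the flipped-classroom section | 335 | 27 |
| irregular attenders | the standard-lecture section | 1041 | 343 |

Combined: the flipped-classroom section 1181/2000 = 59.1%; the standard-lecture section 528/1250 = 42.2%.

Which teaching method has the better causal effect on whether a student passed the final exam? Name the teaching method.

Mid-term attendance is recorded after the teaching method and is itself shifted by it — it sits on the causal path from teaching method to outcome. Conditioning on a mediator would strip out part of the effect we want; the pooled comparison gives the total causal effect.
Pooled: the flipped-classroom section 59.1% vs the standard-lecture section 42.2%; the flipped-classroom section is higher overall.

the flipped-classroom section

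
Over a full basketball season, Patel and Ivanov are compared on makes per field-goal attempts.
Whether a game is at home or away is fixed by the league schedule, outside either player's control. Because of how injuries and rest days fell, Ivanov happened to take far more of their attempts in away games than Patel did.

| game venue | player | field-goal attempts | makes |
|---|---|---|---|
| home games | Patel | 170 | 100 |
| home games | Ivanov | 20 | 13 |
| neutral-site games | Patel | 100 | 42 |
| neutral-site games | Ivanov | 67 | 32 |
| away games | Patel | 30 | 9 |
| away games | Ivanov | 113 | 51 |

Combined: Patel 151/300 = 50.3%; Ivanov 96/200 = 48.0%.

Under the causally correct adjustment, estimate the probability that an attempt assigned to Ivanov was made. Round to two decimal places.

0.54

Game venue is set before the player has any effect — it is not caused by the player — and it independently drives the outcome. That makes it a confounder, so the causal comparison is within game venue levels.
Standardising Ivanov to the population game venue mix: 0.380·13/20 + 0.334·32/67 + 0.286·51/113 = 0.536.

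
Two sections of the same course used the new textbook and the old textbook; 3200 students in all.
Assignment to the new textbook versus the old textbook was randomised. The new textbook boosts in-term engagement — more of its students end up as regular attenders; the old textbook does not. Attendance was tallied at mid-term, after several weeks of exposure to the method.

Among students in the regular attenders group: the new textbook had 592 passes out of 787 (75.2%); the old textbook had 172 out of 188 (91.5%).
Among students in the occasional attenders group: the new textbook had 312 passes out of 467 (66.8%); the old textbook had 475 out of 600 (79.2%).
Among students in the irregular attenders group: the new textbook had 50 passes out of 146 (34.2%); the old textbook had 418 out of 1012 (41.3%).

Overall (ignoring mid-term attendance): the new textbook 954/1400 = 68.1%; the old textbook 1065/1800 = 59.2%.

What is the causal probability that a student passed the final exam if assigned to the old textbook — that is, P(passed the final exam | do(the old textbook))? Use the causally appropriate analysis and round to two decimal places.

0.59

Mid-term attendance lies on the pathway teaching method → mid-term attendance → outcome, so adjusting for it blocks the indirect effect. For the total causal effect of teaching method, use the unadjusted pooled rates.
So P(outcome | do(the old textbook)) is just the pooled rate for the old textbook: 1065/1800 = 0.592.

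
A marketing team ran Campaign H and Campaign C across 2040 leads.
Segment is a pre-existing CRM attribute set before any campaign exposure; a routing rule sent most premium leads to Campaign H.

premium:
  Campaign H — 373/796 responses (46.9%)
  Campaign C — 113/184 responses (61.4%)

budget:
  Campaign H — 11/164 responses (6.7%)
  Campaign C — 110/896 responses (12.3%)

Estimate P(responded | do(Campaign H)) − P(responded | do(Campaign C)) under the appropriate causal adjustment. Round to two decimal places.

-0.10

The customer segment-specific comparison favours Campaign C throughout, but the pooled figures favour Campaign H. The question is whether to condition on customer segment.
Here customer segment is a common cause — it drives both which campaign a case falls under and the outcome. The crude comparison mixes populations; the stratum-specific rates are the causally relevant ones.
Adjusting over the population distribution of customer segment: 0.480·(0.469−0.614) + 0.520·(0.067−0.123) = -0.099.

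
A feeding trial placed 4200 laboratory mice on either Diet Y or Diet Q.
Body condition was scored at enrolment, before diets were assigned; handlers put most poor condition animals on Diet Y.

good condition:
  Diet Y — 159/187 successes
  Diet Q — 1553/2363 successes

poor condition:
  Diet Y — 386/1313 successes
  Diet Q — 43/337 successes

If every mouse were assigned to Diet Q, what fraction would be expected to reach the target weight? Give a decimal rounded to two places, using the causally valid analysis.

The stratified and pooled comparisons disagree (Diet Y wins within each starting body condition; Diet Q wins overall), so the answer turns on the causal role of starting body condition.
Starting body condition is set before the diet has any effect — it is not caused by the diet — and it independently drives the outcome. That makes it a confounder, so the causal comparison is within starting body condition levels.
Standardising Diet Q to the population starting body condition mix: 0.607·1553/2363 + 0.393·43/337 = 0.449.

0.45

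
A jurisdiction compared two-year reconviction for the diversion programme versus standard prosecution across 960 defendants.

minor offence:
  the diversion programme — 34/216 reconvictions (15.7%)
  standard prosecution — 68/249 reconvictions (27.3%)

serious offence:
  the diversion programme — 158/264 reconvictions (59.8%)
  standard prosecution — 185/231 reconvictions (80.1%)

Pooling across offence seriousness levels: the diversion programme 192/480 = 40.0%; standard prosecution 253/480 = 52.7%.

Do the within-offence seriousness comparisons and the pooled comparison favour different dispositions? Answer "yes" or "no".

Within each offence seriousness level (minor offence 15.7% vs 27.3%; serious offence 59.8% vs 80.1%), the diversion programme has the lower rate every time. Pooled: 40.0% vs 52.7% — the diversion programme has the lower rate overall. They agree.

no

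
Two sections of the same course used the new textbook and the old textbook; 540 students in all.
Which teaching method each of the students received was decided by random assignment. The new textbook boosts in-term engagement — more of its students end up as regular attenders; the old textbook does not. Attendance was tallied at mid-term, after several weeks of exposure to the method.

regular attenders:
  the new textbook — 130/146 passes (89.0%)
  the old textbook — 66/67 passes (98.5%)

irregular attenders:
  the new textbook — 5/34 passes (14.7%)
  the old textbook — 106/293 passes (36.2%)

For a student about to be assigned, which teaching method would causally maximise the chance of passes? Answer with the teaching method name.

the new textbook

Mid-term attendance is downstream of the teaching method. One should not condition on a consequence of treatment, so the overall rates are the right comparison.
Pooled: the new textbook 75.0% vs the old textbook 47.8%; the new textbook is higher overall.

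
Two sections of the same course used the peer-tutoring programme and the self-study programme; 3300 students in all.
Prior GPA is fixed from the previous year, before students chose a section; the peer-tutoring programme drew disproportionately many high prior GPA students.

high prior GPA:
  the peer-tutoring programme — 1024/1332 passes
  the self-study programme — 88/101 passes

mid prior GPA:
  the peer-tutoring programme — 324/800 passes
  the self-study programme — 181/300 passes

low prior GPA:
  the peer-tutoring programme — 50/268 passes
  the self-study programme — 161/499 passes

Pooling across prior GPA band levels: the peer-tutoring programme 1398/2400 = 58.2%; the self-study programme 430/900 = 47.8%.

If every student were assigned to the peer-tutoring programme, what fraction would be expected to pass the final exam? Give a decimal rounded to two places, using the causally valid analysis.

0.51

Here prior GPA band is a common cause — it drives both which teaching method a case falls under and the outcome. The crude comparison mixes populations; the stratum-specific rates are the causally relevant ones.
Standardising the peer-tutoring programme to the population prior GPA band mix: 0.434·1024/1332 + 0.333·324/800 + 0.232·50/268 = 0.512.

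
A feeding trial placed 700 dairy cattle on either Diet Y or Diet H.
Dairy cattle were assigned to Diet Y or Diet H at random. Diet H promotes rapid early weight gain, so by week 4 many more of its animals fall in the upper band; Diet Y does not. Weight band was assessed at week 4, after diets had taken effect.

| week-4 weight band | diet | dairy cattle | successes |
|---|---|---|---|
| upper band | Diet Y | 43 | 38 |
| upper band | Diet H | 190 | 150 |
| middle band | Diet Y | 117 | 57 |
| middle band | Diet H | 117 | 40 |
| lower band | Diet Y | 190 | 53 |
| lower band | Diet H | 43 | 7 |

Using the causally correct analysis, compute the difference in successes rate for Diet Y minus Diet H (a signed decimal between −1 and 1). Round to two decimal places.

-0.14

Stratifying would compare diets among dairy cattle the diets themselves sorted into week-4 weight band groups — a form of selection on an intermediate. The unconditioned pooled rates give the total causal effect.
The causal difference is the pooled difference: 0.423 − 0.563 = -0.140.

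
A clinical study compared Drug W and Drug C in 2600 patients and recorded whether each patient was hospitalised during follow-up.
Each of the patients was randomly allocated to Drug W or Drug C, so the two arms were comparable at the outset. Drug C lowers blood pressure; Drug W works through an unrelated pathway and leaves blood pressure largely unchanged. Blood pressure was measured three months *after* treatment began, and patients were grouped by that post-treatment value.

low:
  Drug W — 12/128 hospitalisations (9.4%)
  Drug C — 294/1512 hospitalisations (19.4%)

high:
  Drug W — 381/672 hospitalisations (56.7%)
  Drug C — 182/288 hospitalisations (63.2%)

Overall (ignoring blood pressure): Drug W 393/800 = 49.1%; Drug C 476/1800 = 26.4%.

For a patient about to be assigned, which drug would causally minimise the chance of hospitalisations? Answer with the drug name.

Blood pressure here is a post-treatment variable shaped by the drug; conditioning on it would introduce bias rather than remove it. The overall comparison is the causal one.
Pooled: Drug W 49.1% vs Drug C 26.4%; Drug C is lower overall.

Drug C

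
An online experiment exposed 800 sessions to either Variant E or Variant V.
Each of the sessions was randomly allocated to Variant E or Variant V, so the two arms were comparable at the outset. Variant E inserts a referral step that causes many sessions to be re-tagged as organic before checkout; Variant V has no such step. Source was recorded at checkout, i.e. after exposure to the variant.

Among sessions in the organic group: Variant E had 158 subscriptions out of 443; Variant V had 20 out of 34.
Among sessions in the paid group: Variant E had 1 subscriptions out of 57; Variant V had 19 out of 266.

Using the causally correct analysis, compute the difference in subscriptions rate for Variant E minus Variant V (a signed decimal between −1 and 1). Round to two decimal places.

The distribution of traffic source is itself part of what the variant does — it is an intermediate outcome. Holding it fixed would remove that part of the effect; the total effect is the pooled difference.
The causal difference is the pooled difference: 0.318 − 0.130 = +0.188.

+0.19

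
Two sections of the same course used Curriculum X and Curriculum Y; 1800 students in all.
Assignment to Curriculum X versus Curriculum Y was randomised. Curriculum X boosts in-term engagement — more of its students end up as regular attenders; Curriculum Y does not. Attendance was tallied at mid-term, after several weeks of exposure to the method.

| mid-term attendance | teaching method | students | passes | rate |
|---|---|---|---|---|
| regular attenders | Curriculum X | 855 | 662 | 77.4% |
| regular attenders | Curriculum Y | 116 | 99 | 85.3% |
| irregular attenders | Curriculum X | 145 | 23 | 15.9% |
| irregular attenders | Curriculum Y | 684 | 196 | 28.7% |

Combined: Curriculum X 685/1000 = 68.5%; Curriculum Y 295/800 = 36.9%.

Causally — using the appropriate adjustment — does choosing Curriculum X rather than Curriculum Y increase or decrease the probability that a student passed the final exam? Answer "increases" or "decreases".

Because the teaching method influences mid-term attendance, mid-term attendance is a post-treatment mediator, not a confounder. Stratifying on it would bias the estimate; the causal effect is the crude pooled difference.
Pooled: Curriculum X 68.5% vs Curriculum Y 36.9%; Curriculum X is higher overall.

increases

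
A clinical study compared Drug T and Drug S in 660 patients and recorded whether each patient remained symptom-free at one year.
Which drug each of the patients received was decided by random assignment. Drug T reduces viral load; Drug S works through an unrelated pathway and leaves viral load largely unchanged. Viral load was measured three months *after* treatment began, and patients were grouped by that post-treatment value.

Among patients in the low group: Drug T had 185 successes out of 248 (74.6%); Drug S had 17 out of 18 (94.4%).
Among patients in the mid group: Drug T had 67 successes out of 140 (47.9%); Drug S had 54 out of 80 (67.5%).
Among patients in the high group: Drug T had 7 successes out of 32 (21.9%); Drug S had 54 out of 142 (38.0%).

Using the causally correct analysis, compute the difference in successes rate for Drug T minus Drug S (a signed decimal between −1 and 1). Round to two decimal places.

+0.10

The viral load-specific comparison favours Drug S throughout, but the pooled figures favour Drug T. The question is whether to condition on viral load.
Because the drug influences viral load, viral load is a post-treatment mediator, not a confounder. Stratifying on it would bias the estimate; the causal effect is the crude pooled difference.
The causal difference is the pooled difference: 0.617 − 0.521 = +0.096.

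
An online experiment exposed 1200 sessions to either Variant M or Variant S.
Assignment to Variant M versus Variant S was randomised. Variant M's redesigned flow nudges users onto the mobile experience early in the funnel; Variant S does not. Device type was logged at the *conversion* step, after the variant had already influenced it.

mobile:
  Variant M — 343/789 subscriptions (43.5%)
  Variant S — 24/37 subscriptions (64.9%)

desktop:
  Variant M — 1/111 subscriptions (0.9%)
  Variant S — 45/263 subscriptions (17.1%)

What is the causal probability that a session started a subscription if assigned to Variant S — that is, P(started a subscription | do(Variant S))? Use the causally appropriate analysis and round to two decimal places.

The distribution of device type is itself part of what the variant does — it is an intermediate outcome. Holding it fixed would remove that part of the effect; the total effect is the pooled difference.
So P(outcome | do(Variant S)) is just the pooled rate for Variant S: 69/300 = 0.230.

0.23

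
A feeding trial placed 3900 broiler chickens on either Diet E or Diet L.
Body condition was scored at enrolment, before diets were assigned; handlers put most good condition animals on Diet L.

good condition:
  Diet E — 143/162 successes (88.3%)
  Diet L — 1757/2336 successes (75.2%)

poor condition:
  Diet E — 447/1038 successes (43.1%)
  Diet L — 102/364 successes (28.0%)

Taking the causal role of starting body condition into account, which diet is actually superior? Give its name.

Diet E

Starting body condition differs across diets for reasons unrelated to any effect of the diet itself, and it separately predicts the outcome — a classic confounder. We must compare within starting body condition levels.
Within each level — good condition: 88.3% vs 75.2%; poor condition: 43.1% vs 28.0% — Diet E is higher every time.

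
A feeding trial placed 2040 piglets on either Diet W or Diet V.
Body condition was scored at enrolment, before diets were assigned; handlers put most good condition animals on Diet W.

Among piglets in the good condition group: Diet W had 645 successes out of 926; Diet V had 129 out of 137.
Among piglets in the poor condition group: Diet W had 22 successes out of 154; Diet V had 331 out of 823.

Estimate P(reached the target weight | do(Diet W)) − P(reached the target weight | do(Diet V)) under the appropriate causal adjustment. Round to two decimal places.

Diet V is higher inside every starting body condition stratum but Diet W is higher in aggregate. Whether to stratify depends on how starting body condition relates to the diet.
Here starting body condition is a common cause — it drives both which diet a case falls under and the outcome. The crude comparison mixes populations; the stratum-specific rates are the causally relevant ones.
Adjusting over the population distribution of starting body condition: 0.521·(0.697−0.942) + 0.479·(0.143−0.402) = -0.252.

-0.25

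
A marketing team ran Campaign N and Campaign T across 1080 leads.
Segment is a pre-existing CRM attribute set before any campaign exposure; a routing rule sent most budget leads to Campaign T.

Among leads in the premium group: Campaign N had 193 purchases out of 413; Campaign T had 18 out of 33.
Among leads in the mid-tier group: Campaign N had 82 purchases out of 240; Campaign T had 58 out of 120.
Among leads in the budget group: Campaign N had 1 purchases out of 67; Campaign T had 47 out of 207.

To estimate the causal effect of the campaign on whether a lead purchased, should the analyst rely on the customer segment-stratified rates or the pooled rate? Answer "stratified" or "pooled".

The stratified and pooled comparisons disagree (Campaign T wins within each customer segment; Campaign N wins overall), so the answer turns on the causal role of customer segment.
Since customer segment is a pre-existing factor (not a product of the campaign) and it affects the outcome on its own, it is a confounder. The stratified rates, not the pooled rate, identify the causal effect.
Within each level — premium: 46.7% vs 54.5%; mid-tier: 34.2% vs 48.3%; budget: 1.5% vs 22.7% — Campaign T is higher every time.

stratified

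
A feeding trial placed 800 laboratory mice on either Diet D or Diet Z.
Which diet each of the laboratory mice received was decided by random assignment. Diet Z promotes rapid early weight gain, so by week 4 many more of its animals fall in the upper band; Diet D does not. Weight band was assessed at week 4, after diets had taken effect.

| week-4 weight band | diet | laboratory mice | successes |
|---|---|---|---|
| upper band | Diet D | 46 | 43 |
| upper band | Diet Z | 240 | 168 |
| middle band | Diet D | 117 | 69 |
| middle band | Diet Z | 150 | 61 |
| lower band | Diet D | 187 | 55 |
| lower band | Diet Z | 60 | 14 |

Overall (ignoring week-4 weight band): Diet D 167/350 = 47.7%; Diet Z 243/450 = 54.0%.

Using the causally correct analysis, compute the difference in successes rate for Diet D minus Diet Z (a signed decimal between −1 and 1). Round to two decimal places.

-0.06

The stratified and pooled comparisons disagree (Diet D wins within each week-4 weight band; Diet Z wins overall), so the answer turns on the causal role of week-4 weight band.
Stratifying would compare diets among laboratory mice the diets themselves sorted into week-4 weight band groups — a form of selection on an intermediate. The unconditioned pooled rates give the total causal effect.
The causal difference is the pooled difference: 0.477 − 0.540 = -0.063.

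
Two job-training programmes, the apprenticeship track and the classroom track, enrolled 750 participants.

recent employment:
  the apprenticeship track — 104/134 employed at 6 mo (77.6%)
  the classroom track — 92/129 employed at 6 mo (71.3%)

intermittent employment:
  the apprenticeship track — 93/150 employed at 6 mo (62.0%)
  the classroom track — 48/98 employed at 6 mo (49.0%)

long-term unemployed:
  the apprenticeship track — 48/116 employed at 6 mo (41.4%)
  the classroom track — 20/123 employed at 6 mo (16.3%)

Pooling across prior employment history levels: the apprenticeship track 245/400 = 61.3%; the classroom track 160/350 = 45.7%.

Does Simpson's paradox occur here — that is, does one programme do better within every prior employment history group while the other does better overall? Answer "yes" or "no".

Within each prior employment history level (recent employment 77.6% vs 71.3%; intermittent employment 62.0% vs 49.0%; long-term unemployed 41.4% vs 16.3%), the apprenticeship track has the higher rate every time. Pooled: 61.3% vs 45.7% — the apprenticeship track has the higher rate overall. They agree.

no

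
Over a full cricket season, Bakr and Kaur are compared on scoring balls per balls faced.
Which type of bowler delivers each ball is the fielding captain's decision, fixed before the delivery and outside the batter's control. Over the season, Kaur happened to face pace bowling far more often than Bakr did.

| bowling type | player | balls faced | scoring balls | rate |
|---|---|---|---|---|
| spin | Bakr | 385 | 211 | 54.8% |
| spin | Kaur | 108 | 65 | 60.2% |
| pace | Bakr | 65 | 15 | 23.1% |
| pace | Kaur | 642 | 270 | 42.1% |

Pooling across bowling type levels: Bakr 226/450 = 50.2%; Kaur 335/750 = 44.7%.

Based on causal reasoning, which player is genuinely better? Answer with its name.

Kaur

Within every bowling type level Kaur has the higher rate, yet pooled Bakr does — Simpson's reversal.
Here bowling type is a common cause — it drives both which player a case falls under and the outcome. The crude comparison mixes populations; the stratum-specific rates are the causally relevant ones.
Within each level — spin: 54.8% vs 60.2%; pace: 23.1% vs 42.1% — Kaur is higher every time.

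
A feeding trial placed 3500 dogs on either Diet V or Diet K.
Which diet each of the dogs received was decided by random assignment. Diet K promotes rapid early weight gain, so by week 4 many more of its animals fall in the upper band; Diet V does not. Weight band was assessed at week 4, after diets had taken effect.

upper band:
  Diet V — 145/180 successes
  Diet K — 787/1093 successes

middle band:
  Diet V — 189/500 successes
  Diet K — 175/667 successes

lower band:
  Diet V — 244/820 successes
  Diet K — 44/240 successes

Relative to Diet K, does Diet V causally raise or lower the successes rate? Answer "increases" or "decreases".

Week-4 weight band lies on the pathway diet → week-4 weight band → outcome, so adjusting for it blocks the indirect effect. For the total causal effect of diet, use the unadjusted pooled rates.
Pooled: Diet V 38.5% vs Diet K 50.3%; Diet K is higher overall.

decreases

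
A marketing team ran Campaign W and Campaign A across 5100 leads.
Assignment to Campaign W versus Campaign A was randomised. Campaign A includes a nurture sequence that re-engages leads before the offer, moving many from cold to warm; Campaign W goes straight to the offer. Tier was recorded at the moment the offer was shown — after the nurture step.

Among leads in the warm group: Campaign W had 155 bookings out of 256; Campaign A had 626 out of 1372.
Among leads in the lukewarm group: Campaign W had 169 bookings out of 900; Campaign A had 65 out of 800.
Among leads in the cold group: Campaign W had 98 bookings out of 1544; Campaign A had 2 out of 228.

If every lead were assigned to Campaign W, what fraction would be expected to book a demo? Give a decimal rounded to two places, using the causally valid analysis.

0.16

The engagement tier-specific comparison favours Campaign W throughout, but the pooled figures favour Campaign A. The question is whether to condition on engagement tier.
Engagement tier here is a post-treatment variable shaped by the campaign; conditioning on it would introduce bias rather than remove it. The overall comparison is the causal one.
So P(outcome | do(Campaign W)) is just the pooled rate for Campaign W: 422/2700 = 0.156.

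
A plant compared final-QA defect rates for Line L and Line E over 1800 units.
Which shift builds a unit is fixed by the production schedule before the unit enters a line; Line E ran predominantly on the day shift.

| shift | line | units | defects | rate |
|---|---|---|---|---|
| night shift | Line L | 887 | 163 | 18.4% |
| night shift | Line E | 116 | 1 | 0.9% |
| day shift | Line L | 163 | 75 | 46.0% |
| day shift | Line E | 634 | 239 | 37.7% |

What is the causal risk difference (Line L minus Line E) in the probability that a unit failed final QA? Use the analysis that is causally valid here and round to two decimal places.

Line E is lower inside every shift stratum but Line L is lower in aggregate. Whether to stratify depends on how shift relates to the line.
The imbalance in shift arose from how units were allocated, not from anything the line did; and shift independently affects the outcome. The pooled gap is confounded — condition on shift.
Adjusting over the population distribution of shift: 0.557·(0.184−0.009) + 0.443·(0.460−0.377) = +0.134.

+0.13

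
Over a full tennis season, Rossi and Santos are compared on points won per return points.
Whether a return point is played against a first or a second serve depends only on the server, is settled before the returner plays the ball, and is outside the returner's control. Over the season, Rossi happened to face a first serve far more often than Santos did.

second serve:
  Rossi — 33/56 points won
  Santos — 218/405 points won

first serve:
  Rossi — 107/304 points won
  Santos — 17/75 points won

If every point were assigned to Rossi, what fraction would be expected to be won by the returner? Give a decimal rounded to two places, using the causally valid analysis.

The stratified and pooled comparisons disagree (Rossi wins within each serve type; Santos wins overall), so the answer turns on the causal role of serve type.
Serve type is set before the player has any effect — it is not caused by the player — and it independently drives the outcome. That makes it a confounder, so the causal comparison is within serve type levels.
Standardising Rossi to the population serve type mix: 0.549·33/56 + 0.451·107/304 = 0.482.

0.48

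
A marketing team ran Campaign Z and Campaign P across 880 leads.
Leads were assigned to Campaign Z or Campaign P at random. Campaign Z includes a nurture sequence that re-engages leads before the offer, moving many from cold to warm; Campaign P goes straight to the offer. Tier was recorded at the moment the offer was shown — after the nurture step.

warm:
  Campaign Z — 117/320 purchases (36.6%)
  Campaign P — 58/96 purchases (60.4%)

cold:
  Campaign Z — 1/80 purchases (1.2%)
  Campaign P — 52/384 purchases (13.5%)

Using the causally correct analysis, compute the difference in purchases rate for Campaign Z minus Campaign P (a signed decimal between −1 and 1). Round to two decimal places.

Engagement tier here is a post-treatment variable shaped by the campaign; conditioning on it would introduce bias rather than remove it. The overall comparison is the causal one.
The causal difference is the pooled difference: 0.295 − 0.229 = +0.066.

+0.07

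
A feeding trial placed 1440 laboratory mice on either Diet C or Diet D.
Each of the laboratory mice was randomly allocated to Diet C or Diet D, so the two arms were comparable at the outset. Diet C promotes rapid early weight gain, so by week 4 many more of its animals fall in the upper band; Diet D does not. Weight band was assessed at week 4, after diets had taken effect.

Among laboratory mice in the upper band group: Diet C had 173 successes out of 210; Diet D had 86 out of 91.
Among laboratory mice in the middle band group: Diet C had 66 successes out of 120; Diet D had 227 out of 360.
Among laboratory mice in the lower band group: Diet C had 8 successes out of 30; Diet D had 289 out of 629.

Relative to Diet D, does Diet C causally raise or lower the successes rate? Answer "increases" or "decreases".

The week-4 weight band-specific comparison favours Diet D throughout, but the pooled figures favour Diet C. The question is whether to condition on week-4 weight band.
Week-4 weight band is recorded after the diet and is itself shifted by it — it sits on the causal path from diet to outcome. Conditioning on a mediator would strip out part of the effect we want; the pooled comparison gives the total causal effect.
Pooled: Diet C 68.6% vs Diet D 55.7%; Diet C is higher overall.

increases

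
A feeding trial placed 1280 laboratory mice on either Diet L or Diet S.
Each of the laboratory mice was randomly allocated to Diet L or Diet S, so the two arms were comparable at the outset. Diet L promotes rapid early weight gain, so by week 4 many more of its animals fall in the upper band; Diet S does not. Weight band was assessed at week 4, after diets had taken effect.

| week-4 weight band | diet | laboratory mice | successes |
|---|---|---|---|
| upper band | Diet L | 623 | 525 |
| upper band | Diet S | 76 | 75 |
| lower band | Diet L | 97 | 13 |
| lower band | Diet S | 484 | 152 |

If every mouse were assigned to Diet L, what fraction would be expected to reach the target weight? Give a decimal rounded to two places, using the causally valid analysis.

Stratifying would compare diets among laboratory mice the diets themselves sorted into week-4 weight band groups — a form of selection on an intermediate. The unconditioned pooled rates give the total causal effect.
So P(outcome | do(Diet L)) is just the pooled rate for Diet L: 538/720 = 0.747.

0.75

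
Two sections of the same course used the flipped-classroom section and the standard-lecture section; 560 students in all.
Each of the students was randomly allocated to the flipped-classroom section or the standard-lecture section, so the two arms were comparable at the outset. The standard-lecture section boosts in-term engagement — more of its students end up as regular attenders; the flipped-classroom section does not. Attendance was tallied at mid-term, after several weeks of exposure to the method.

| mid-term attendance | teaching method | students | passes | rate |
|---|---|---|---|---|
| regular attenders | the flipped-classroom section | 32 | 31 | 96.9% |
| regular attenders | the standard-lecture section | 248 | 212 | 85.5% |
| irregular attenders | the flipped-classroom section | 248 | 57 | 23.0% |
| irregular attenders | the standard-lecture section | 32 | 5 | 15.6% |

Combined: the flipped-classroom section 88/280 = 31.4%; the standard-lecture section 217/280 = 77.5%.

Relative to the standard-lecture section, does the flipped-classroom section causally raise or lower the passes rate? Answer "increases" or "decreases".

decreases

The mid-term attendance-specific comparison favours the flipped-classroom section throughout, but the pooled figures favour the standard-lecture section. The question is whether to condition on mid-term attendance.
Mid-term attendance is downstream of the teaching method. One should not condition on a consequence of treatment, so the overall rates are the right comparison.
Pooled: the flipped-classroom section 31.4% vs the standard-lecture section 77.5%; the standard-lecture section is higher overall.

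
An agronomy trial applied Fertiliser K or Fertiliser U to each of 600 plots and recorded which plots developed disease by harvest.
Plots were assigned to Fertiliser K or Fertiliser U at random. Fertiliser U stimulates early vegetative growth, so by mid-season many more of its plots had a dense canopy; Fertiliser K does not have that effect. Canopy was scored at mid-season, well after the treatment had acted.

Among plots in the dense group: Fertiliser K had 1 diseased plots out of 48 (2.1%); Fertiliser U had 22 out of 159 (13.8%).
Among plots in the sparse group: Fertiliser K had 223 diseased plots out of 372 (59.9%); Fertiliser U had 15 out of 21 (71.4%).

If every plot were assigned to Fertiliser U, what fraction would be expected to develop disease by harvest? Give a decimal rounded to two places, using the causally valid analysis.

0.21

Stratifying would compare fertilisers among plots the fertilisers themselves sorted into mid-season canopy groups — a form of selection on an intermediate. The unconditioned pooled rates give the total causal effect.
So P(outcome | do(Fertiliser U)) is just the pooled rate for Fertiliser U: 37/180 = 0.206.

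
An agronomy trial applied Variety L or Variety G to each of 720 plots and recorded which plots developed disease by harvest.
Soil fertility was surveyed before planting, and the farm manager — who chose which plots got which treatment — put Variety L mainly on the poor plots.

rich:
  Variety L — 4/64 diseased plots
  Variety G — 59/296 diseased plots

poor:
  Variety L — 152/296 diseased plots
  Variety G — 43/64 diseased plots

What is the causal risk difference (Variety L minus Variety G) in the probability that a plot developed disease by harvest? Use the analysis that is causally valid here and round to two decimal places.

-0.15

The soil fertility-specific comparison favours Variety L throughout, but the pooled figures favour Variety G. The question is whether to condition on soil fertility.
Here soil fertility is a common cause — it drives both which variety a case falls under and the outcome. The crude comparison mixes populations; the stratum-specific rates are the causally relevant ones.
Adjusting over the population distribution of soil fertility: 0.500·(0.062−0.199) + 0.500·(0.514−0.672) = -0.148.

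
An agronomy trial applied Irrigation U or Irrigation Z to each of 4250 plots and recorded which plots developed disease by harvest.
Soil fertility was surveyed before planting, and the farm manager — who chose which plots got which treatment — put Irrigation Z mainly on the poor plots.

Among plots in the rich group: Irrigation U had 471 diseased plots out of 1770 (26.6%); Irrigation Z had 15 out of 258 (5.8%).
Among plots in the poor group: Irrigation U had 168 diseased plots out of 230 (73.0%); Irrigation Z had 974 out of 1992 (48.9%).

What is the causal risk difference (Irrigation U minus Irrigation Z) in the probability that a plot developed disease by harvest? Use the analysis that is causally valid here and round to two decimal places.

The soil fertility-specific comparison favours Irrigation Z throughout, but the pooled figures favour Irrigation U. The question is whether to condition on soil fertility.
The imbalance in soil fertility arose from how plots were allocated, not from anything the irrigation did; and soil fertility independently affects the outcome. The pooled gap is confounded — condition on soil fertility.
Adjusting over the population distribution of soil fertility: 0.477·(0.266−0.058) + 0.523·(0.730−0.489) = +0.225.

+0.23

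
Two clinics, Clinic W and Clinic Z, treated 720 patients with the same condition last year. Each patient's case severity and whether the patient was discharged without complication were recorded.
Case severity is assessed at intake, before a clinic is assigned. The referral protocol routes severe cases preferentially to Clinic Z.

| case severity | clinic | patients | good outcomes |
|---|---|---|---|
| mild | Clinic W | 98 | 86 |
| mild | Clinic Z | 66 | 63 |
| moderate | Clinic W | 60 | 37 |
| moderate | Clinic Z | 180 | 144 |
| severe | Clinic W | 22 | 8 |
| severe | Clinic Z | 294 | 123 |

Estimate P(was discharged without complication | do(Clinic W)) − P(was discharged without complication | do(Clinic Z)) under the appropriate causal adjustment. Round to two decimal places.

-0.10

Nothing the clinic does changes case severity; the imbalance is an allocation artefact. With case severity also predicting the outcome, the pooled figure is confounded, and the within-stratum comparison is the causal one.
Adjusting over the population distribution of case severity: 0.228·(0.878−0.955) + 0.333·(0.617−0.800) + 0.439·(0.364−0.418) = -0.103.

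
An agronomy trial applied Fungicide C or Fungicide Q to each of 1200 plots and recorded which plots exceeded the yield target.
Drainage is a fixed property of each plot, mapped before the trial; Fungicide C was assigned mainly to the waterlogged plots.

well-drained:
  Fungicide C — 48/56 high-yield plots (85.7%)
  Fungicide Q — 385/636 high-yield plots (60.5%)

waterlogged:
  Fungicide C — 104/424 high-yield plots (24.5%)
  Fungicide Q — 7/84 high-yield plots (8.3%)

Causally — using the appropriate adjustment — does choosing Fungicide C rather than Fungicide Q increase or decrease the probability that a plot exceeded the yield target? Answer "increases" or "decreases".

Nothing the fungicide does changes field drainage; the imbalance is an allocation artefact. With field drainage also predicting the outcome, the pooled figure is confounded, and the within-stratum comparison is the causal one.
Within each level — well-drained: 85.7% vs 60.5%; waterlogged: 24.5% vs 8.3% — Fungicide C is higher every time.

increases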